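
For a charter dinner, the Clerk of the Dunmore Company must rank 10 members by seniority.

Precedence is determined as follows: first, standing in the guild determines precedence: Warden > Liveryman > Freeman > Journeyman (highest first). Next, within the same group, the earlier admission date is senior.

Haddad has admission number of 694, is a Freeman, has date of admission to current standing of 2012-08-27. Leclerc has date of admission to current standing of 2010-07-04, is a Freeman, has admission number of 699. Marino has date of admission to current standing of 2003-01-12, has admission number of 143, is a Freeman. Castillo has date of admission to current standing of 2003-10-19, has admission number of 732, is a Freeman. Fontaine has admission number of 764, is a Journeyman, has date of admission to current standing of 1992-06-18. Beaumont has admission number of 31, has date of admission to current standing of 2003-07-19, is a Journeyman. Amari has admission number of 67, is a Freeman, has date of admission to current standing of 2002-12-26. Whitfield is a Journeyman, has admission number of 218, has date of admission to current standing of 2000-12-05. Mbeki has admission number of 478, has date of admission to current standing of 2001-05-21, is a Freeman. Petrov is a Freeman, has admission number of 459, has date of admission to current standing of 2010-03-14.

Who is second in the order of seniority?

By standing in the guild: Mbeki, Amari, Marino, Castillo, Petrov, Leclerc and Haddad (Freeman); then Fontaine, Whitfield and Beaumont (Journeyman).
Among Mbeki, Amari, Marino, Castillo, Petrov, Leclerc and Haddad, by date of admission to current standing (earlier first): Mbeki (2001-05-21) before Amari (2002-12-26) before Marino (2003-01-12) before Castillo (2003-10-19) before Petrov (2010-03-14) before Leclerc (2010-07-04) before Haddad (2012-08-27).
Among Fontaine, Whitfield and Beaumont, by date of admission to current standing (earlier first): Fontaine (1992-06-18) before Whitfield (2000-12-05) before Beaumont (2003-07-19).
Order: Mbeki, Amari, Marino, Castillo, Petrov, Leclerc, Haddad, Fontaine, Whitfield, Beaumont.

Amari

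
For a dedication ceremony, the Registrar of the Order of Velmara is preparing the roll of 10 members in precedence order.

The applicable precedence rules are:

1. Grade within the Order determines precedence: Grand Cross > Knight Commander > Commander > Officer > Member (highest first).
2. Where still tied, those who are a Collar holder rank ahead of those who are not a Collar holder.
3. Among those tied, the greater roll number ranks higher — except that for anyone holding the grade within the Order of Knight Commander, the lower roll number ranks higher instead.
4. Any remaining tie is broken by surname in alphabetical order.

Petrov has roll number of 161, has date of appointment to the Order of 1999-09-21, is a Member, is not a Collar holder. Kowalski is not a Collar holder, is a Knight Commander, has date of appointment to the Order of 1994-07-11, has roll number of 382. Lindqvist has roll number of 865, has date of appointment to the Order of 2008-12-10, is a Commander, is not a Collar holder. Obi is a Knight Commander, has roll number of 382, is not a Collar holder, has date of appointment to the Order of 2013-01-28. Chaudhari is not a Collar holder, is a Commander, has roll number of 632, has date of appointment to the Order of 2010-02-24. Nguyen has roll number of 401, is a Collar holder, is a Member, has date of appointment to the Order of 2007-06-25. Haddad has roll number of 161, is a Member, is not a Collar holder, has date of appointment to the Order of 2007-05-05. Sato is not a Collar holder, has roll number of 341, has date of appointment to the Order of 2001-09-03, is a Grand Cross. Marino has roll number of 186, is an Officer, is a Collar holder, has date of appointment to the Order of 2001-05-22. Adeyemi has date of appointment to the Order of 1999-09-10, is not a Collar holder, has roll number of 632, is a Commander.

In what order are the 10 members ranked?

By grade within the Order: Sato (Grand Cross); then Kowalski and Obi (Knight Commander); then Lindqvist, Adeyemi and Chaudhari (Commander); then Marino (Officer); then Nguyen, Haddad and Petrov (Member).
Kowalski and Obi are each not a Collar holder, so the next rule applies.
Kowalski and Obi both have roll number 382, so the next rule applies.
Among Kowalski and Obi, alphabetically by surname: Kowalski before Obi.
Lindqvist, Adeyemi and Chaudhari are each not a Collar holder, so the next rule applies.
Among Lindqvist, Adeyemi and Chaudhari, by roll number (higher first): Lindqvist (865) before Adeyemi and Chaudhari (632).
Among Adeyemi and Chaudhari, alphabetically by surname: Adeyemi before Chaudhari.
Among Nguyen, Haddad and Petrov, a Collar holder before not a Collar holder: Nguyen (a Collar holder) before Haddad and Petrov (not a Collar holder).
Haddad and Petrov both have roll number 161, so the next rule applies.
Among Haddad and Petrov, alphabetically by surname: Haddad before Petrov.
Full order: Sato, Kowalski, Obi, Lindqvist, Adeyemi, Chaudhari, Marino, Nguyen, Haddad, Petrov.

Sato, Kowalski, Obi, Lindqvist, Adeyemi, Chaudhari, Marino, Nguyen, Haddad, Petrov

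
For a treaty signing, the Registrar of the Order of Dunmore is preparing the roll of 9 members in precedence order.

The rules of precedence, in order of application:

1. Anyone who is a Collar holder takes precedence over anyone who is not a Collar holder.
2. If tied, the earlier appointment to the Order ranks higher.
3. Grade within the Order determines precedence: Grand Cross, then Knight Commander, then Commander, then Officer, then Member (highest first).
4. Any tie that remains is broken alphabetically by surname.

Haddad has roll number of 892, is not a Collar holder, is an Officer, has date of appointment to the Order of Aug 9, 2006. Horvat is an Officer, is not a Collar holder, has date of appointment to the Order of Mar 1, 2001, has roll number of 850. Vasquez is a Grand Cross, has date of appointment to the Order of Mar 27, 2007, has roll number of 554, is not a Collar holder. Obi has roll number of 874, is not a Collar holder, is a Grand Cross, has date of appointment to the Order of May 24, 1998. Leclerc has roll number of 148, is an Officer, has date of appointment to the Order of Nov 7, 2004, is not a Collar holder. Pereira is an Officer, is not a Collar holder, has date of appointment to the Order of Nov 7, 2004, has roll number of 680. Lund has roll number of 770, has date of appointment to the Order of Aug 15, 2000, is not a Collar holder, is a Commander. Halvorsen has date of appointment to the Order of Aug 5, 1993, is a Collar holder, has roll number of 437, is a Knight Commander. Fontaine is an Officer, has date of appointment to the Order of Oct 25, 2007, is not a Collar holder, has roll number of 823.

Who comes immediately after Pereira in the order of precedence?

By the first rule: Halvorsen (a Collar holder); then Obi, Lund, Horvat, Leclerc, Pereira, Haddad, Vasquez and Fontaine (each not a Collar holder).
Among Obi, Lund, Horvat, Leclerc, Pereira, Haddad, Vasquez and Fontaine, by date of appointment to the Order (earlier first): Obi (May 24, 1998) before Lund (Aug 15, 2000) before Horvat (Mar 1, 2001) before Leclerc and Pereira (Nov 7, 2004) before Haddad (Aug 9, 2006) before Vasquez (Mar 27, 2007) before Fontaine (Oct 25, 2007).
Leclerc and Pereira are each Officer, so the next rule applies.
Among Leclerc and Pereira, alphabetically by surname: Leclerc before Pereira.
Order: Halvorsen, Obi, Lund, Horvat, Leclerc, Pereira, Haddad, Vasquez, Fontaine.

Haddad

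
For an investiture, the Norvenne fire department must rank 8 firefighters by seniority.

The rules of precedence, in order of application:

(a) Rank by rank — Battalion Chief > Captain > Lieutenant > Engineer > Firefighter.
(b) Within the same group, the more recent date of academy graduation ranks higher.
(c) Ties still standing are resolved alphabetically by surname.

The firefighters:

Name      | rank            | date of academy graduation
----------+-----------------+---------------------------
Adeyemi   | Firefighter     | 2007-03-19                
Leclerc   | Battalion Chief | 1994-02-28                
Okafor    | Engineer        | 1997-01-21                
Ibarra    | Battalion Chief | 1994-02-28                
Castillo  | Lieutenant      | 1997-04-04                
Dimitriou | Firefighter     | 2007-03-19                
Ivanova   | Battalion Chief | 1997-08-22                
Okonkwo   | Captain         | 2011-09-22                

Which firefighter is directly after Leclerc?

Okonkwo

By rank: Ivanova, Ibarra and Leclerc (Battalion Chief); then Okonkwo (Captain); then Castillo (Lieutenant); then Okafor (Engineer); then Adeyemi and Dimitriou (Firefighter).
Among Ivanova, Ibarra and Leclerc, by date of academy graduation (later first): Ivanova (1997-08-22) before Ibarra and Leclerc (1994-02-28).
Among Ibarra and Leclerc, alphabetically by surname: Ibarra before Leclerc.
Adeyemi and Dimitriou both have date of academy graduation 2007-03-19, so the next rule applies.
Among Adeyemi and Dimitriou, alphabetically by surname: Adeyemi before Dimitriou.
Order: Ivanova, Ibarra, Leclerc, Okonkwo, Castillo, Okafor, Adeyemi, Dimitriou.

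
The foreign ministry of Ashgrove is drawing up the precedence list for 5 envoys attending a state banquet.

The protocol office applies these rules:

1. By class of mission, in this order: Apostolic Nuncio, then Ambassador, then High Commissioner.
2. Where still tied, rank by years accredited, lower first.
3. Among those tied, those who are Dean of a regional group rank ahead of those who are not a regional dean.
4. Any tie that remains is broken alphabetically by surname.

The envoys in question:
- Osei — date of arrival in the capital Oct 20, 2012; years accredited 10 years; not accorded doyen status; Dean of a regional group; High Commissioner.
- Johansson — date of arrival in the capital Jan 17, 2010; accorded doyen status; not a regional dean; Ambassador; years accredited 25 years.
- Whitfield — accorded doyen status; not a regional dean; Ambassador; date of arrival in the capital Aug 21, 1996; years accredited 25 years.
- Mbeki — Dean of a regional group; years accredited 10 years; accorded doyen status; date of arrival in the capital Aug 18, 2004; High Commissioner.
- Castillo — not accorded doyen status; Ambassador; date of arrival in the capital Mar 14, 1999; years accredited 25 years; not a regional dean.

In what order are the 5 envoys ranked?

Castillo, Johansson, Whitfield, Mbeki, Osei

By class of mission: Castillo, Johansson and Whitfield (Ambassador); then Mbeki and Osei (High Commissioner).
Castillo, Johansson and Whitfield all have years accredited 25 years, so the next rule applies.
Castillo, Johansson and Whitfield are each not a regional dean, so the next rule applies.
Among Castillo, Johansson and Whitfield, alphabetically by surname: Castillo before Johansson before Whitfield.
Mbeki and Osei both have years accredited 10 years, so the next rule applies.
Mbeki and Osei are each Dean of a regional group, so the next rule applies.
Among Mbeki and Osei, alphabetically by surname: Mbeki before Osei.
Full order: Castillo, Johansson, Whitfield, Mbeki, Osei.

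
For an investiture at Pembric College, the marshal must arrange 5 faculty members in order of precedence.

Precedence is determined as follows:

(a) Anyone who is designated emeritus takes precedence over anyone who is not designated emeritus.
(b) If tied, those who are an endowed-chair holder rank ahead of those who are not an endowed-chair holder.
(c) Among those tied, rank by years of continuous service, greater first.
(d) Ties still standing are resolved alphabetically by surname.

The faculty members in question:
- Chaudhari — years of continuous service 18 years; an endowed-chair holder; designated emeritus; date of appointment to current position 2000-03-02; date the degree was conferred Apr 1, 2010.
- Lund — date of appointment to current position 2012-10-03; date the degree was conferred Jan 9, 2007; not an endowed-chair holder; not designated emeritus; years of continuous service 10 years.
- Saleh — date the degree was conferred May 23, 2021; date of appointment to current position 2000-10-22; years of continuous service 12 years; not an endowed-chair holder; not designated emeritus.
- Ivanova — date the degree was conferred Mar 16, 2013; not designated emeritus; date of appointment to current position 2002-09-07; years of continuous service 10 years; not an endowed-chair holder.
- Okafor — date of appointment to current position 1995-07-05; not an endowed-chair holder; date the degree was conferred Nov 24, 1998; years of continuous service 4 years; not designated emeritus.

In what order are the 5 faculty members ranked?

By the first rule: Chaudhari (designated emeritus); then Saleh, Ivanova, Lund and Okafor (each not designated emeritus).
Saleh, Ivanova, Lund and Okafor are each not an endowed-chair holder, so the next rule applies.
Among Saleh, Ivanova, Lund and Okafor, by years of continuous service (higher first): Saleh (12 years) before Ivanova and Lund (10 years) before Okafor (4 years).
Among Ivanova and Lund, alphabetically by surname: Ivanova before Lund.
Full order: Chaudhari, Saleh, Ivanova, Lund, Okafor.

Chaudhari, Saleh, Ivanova, Lund, Okafor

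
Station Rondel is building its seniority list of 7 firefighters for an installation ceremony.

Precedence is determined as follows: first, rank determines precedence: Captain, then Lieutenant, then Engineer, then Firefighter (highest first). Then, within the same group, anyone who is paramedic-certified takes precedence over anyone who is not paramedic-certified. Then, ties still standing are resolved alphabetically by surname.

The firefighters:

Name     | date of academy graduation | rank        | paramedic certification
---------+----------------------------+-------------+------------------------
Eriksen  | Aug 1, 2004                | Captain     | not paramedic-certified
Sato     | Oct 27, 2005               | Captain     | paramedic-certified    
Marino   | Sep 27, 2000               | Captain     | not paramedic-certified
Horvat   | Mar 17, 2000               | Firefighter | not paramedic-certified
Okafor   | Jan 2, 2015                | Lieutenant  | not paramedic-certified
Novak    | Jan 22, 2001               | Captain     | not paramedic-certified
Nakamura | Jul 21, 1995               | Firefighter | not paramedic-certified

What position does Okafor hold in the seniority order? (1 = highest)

5

By rank: Sato, Eriksen, Marino and Novak (Captain); then Okafor (Lieutenant); then Horvat and Nakamura (Firefighter).
Among Sato, Eriksen, Marino and Novak, paramedic-certified before not paramedic-certified: Sato (paramedic-certified) before Eriksen, Marino and Novak (not paramedic-certified).
Among Eriksen, Marino and Novak, alphabetically by surname: Eriksen before Marino before Novak.
Horvat and Nakamura are each not paramedic-certified, so the next rule applies.
Among Horvat and Nakamura, alphabetically by surname: Horvat before Nakamura.
Order: Sato, Eriksen, Marino, Novak, Okafor, Horvat, Nakamura. So position 5.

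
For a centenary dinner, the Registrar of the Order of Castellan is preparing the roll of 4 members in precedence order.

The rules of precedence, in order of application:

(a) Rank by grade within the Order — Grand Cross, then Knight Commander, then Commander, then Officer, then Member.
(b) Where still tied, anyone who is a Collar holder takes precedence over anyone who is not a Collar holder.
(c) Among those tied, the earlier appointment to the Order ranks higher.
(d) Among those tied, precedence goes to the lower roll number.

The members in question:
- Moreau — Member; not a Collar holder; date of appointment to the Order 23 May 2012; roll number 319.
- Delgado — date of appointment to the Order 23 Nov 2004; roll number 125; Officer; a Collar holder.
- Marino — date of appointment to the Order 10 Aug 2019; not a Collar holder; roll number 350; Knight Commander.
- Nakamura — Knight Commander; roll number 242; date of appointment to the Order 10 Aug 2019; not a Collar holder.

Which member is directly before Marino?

Nakamura

By grade within the Order: Nakamura and Marino (Knight Commander); then Delgado (Officer); then Moreau (Member).
Nakamura and Marino are each not a Collar holder, so the next rule applies.
Nakamura and Marino both have date of appointment to the Order 10 Aug 2019, so the next rule applies.
Among Nakamura and Marino, by roll number (lower first): Nakamura (242) before Marino (350).
Order: Nakamura, Marino, Delgado, Moreau.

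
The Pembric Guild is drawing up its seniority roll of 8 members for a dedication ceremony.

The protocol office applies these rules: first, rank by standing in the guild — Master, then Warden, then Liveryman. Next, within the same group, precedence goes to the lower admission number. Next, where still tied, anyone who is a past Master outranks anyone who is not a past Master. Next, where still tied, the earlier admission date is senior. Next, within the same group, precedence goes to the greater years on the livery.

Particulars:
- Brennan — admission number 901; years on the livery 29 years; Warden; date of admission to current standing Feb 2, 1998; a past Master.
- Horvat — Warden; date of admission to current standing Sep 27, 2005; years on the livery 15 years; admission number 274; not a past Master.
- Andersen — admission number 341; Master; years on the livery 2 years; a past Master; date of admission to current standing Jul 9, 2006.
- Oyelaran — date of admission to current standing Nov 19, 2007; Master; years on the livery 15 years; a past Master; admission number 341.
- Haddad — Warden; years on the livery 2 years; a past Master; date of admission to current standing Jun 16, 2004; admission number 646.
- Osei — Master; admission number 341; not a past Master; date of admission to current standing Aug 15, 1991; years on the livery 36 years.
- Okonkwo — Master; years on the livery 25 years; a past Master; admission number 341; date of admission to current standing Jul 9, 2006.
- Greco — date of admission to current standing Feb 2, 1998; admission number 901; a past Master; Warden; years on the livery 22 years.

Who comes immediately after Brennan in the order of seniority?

Greco

By standing in the guild: Okonkwo, Andersen, Oyelaran and Osei (Master); then Horvat, Haddad, Brennan and Greco (Warden).
Okonkwo, Andersen, Oyelaran and Osei all have admission number 341, so the next rule applies.
Among Okonkwo, Andersen, Oyelaran and Osei, a past Master before not a past Master: Okonkwo, Andersen and Oyelaran (a past Master) before Osei (not a past Master).
Among Okonkwo, Andersen and Oyelaran, by date of admission to current standing (earlier first): Okonkwo and Andersen (Jul 9, 2006) before Oyelaran (Nov 19, 2007).
Among Okonkwo and Andersen, by years on the livery (higher first): Okonkwo (25 years) before Andersen (2 years).
Among Horvat, Haddad, Brennan and Greco, by admission number (lower first): Horvat (274) before Haddad (646) before Brennan and Greco (901).
Brennan and Greco are each a past Master, so the next rule applies.
Brennan and Greco both have date of admission to current standing Feb 2, 1998, so the next rule applies.
Among Brennan and Greco, by years on the livery (higher first): Brennan (29 years) before Greco (22 years).
Order: Okonkwo, Andersen, Oyelaran, Osei, Horvat, Haddad, Brennan, Greco.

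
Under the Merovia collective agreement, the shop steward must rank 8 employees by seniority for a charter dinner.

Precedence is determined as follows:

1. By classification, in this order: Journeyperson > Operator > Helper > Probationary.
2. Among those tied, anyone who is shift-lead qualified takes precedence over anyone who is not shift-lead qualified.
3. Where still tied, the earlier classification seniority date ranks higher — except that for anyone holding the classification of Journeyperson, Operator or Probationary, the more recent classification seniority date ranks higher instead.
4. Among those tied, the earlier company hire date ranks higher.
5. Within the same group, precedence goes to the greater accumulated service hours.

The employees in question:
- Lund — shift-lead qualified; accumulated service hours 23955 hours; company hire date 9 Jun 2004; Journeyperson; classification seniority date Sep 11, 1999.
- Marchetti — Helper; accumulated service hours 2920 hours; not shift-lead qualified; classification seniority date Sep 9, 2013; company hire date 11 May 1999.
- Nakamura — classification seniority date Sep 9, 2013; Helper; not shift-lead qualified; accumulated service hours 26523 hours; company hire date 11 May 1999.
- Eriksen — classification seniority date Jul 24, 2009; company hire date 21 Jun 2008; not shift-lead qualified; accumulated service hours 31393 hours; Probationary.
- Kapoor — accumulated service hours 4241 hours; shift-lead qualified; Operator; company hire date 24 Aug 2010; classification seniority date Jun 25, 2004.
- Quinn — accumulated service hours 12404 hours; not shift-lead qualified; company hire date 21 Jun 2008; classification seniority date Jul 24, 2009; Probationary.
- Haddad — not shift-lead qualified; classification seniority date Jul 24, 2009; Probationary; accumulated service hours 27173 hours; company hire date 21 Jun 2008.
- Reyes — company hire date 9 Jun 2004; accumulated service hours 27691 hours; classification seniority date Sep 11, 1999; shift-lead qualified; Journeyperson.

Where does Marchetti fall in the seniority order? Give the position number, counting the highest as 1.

By classification: Reyes and Lund (Journeyperson); then Kapoor (Operator); then Nakamura and Marchetti (Helper); then Eriksen, Haddad and Quinn (Probationary).
Reyes and Lund are each shift-lead qualified, so the next rule applies.
Reyes and Lund both have classification seniority date Sep 11, 1999, so the next rule applies.
Reyes and Lund both have company hire date 9 Jun 2004, so the next rule applies.
Among Reyes and Lund, by accumulated service hours (higher first): Reyes (27691 hours) before Lund (23955 hours).
Nakamura and Marchetti are each not shift-lead qualified, so the next rule applies.
Nakamura and Marchetti both have classification seniority date Sep 9, 2013, so the next rule applies.
Nakamura and Marchetti both have company hire date 11 May 1999, so the next rule applies.
Among Nakamura and Marchetti, by accumulated service hours (higher first): Nakamura (26523 hours) before Marchetti (2920 hours).
Eriksen, Haddad and Quinn are each not shift-lead qualified, so the next rule applies.
Eriksen, Haddad and Quinn all have classification seniority date Jul 24, 2009, so the next rule applies.
Eriksen, Haddad and Quinn all have company hire date 21 Jun 2008, so the next rule applies.
Among Eriksen, Haddad and Quinn, by accumulated service hours (higher first): Eriksen (31393 hours) before Haddad (27173 hours) before Quinn (12404 hours).
Order: Reyes, Lund, Kapoor, Nakamura, Marchetti, Eriksen, Haddad, Quinn. So position 5.

5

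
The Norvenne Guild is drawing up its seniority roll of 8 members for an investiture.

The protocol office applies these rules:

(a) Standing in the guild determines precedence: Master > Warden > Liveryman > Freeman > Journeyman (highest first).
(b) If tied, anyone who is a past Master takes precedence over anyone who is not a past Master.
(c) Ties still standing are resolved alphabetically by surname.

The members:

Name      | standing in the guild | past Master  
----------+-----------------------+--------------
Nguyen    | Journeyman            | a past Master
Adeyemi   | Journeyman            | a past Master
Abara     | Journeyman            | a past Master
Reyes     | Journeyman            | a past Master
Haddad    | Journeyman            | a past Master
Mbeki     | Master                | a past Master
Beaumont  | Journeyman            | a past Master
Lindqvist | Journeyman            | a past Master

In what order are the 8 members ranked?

By standing in the guild: Mbeki (Master); then Abara, Adeyemi, Beaumont, Haddad, Lindqvist, Nguyen and Reyes (Journeyman).
Abara, Adeyemi, Beaumont, Haddad, Lindqvist, Nguyen and Reyes are each a past Master, so the next rule applies.
Among Abara, Adeyemi, Beaumont, Haddad, Lindqvist, Nguyen and Reyes, alphabetically by surname: Abara before Adeyemi before Beaumont before Haddad before Lindqvist before Nguyen before Reyes.
Full order: Mbeki, Abara, Adeyemi, Beaumont, Haddad, Lindqvist, Nguyen, Reyes.

Mbeki, Abara, Adeyemi, Beaumont, Haddad, Lindqvist, Nguyen, Reyes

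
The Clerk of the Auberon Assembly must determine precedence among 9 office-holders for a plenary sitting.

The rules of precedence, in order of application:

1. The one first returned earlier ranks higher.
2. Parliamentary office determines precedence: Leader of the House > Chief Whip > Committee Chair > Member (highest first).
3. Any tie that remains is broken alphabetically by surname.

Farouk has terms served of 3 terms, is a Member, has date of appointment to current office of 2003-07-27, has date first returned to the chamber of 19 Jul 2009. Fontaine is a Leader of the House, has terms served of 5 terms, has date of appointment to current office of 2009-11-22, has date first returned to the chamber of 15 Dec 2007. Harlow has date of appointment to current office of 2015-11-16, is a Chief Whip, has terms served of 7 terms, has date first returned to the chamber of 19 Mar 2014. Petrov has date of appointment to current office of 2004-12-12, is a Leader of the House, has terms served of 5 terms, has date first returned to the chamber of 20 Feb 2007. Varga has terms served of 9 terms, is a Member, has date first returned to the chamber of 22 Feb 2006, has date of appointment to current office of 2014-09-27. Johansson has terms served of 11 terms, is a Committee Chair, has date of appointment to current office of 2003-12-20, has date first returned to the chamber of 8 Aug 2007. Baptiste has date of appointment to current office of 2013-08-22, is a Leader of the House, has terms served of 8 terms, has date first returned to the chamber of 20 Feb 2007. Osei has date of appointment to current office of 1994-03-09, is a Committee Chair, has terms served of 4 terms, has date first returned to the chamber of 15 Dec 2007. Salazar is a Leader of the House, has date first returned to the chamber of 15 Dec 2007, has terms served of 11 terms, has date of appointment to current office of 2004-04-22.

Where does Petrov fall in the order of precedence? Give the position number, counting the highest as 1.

3

By date first returned to the chamber (earlier first): Varga (22 Feb 2006); then Baptiste and Petrov (both 20 Feb 2007); then Johansson (8 Aug 2007); then Fontaine, Salazar and Osei (each 15 Dec 2007); then Farouk (19 Jul 2009); then Harlow (19 Mar 2014).
Baptiste and Petrov are each Leader of the House, so the next rule applies.
Among Baptiste and Petrov, alphabetically by surname: Baptiste before Petrov.
Among Fontaine, Salazar and Osei, by parliamentary office: Fontaine and Salazar (Leader of the House) before Osei (Committee Chair).
Among Fontaine and Salazar, alphabetically by surname: Fontaine before Salazar.
Order: Varga, Baptiste, Petrov, Johansson, Fontaine, Salazar, Osei, Farouk, Harlow. So position 3.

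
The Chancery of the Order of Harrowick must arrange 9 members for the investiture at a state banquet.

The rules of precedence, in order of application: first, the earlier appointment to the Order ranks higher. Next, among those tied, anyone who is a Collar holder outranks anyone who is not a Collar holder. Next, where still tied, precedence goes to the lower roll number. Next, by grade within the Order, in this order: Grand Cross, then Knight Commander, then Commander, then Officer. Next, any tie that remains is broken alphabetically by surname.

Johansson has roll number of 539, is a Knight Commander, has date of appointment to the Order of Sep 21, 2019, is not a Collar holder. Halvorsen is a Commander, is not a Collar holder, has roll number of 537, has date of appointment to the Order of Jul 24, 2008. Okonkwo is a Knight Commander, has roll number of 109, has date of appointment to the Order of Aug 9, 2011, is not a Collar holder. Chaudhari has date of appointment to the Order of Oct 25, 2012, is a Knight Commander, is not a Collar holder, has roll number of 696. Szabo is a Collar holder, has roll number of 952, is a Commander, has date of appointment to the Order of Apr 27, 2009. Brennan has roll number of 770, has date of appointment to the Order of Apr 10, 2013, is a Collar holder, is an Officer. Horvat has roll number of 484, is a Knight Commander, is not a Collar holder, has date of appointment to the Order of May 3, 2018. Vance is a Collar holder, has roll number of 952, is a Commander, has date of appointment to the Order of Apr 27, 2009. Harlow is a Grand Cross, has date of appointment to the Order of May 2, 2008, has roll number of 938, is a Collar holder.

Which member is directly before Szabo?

Halvorsen

By date of appointment to the Order (earlier first): Harlow (May 2, 2008); then Halvorsen (Jul 24, 2008); then Szabo and Vance (both Apr 27, 2009); then Okonkwo (Aug 9, 2011); then Chaudhari (Oct 25, 2012); then Brennan (Apr 10, 2013); then Horvat (May 3, 2018); then Johansson (Sep 21, 2019).
Szabo and Vance are each a Collar holder, so the next rule applies.
Szabo and Vance both have roll number 952, so the next rule applies.
Szabo and Vance are each Commander, so the next rule applies.
Among Szabo and Vance, alphabetically by surname: Szabo before Vance.
Order: Harlow, Halvorsen, Szabo, Vance, Okonkwo, Chaudhari, Brennan, Horvat, Johansson.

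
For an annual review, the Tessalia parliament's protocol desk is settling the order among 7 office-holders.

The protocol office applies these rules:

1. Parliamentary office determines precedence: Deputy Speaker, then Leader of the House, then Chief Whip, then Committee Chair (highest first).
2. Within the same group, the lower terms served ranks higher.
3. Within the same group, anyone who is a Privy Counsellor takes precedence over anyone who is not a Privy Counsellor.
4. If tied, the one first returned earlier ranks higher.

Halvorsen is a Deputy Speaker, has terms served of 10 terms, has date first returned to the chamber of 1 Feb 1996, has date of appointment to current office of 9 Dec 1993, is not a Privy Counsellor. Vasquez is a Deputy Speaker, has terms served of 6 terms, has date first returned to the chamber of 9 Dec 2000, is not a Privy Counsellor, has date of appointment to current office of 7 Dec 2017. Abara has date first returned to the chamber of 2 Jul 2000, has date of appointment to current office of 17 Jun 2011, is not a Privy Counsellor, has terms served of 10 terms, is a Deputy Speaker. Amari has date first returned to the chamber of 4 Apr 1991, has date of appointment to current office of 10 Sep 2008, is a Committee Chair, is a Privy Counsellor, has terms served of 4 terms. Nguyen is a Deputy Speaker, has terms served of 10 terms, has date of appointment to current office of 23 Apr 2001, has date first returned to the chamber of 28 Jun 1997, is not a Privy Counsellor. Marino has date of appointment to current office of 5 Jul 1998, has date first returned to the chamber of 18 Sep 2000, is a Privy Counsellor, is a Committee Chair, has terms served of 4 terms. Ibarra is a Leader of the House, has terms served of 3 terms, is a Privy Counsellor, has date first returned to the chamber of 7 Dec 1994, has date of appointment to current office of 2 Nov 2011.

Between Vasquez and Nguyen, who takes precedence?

By parliamentary office: Vasquez, Halvorsen, Nguyen and Abara (Deputy Speaker); then Ibarra (Leader of the House); then Amari and Marino (Committee Chair).
Among Vasquez, Halvorsen, Nguyen and Abara, by terms served (lower first): Vasquez (6 terms) before Halvorsen, Nguyen and Abara (10 terms).
Halvorsen, Nguyen and Abara are each not a Privy Counsellor, so the next rule applies.
Among Halvorsen, Nguyen and Abara, by date first returned to the chamber (earlier first): Halvorsen (1 Feb 1996) before Nguyen (28 Jun 1997) before Abara (2 Jul 2000).
Amari and Marino both have terms served 4 terms, so the next rule applies.
Amari and Marino are each a Privy Counsellor, so the next rule applies.
Among Amari and Marino, by date first returned to the chamber (earlier first): Amari (4 Apr 1991) before Marino (18 Sep 2000).
So Vasquez takes precedence.

Vasquez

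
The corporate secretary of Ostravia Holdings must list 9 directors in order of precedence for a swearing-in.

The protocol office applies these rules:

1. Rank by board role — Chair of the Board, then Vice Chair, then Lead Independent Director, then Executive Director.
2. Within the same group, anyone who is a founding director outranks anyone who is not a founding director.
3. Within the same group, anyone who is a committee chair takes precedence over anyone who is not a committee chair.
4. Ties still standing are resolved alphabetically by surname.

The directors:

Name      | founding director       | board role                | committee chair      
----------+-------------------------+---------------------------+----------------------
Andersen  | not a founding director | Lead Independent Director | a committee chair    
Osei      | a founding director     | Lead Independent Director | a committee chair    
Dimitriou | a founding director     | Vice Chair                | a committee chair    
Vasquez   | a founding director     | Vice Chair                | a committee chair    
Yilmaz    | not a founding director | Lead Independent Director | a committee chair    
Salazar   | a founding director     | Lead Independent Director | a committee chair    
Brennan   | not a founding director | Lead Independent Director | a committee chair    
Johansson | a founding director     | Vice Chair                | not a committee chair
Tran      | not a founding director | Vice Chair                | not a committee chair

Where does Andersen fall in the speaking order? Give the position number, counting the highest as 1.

By board role: Dimitriou, Vasquez, Johansson and Tran (Vice Chair); then Osei, Salazar, Andersen, Brennan and Yilmaz (Lead Independent Director).
Among Dimitriou, Vasquez, Johansson and Tran, a founding director before not a founding director: Dimitriou, Vasquez and Johansson (a founding director) before Tran (not a founding director).
Among Dimitriou, Vasquez and Johansson, a committee chair before not a committee chair: Dimitriou and Vasquez (a committee chair) before Johansson (not a committee chair).
Among Dimitriou and Vasquez, alphabetically by surname: Dimitriou before Vasquez.
Among Osei, Salazar, Andersen, Brennan and Yilmaz, a founding director before not a founding director: Osei and Salazar (a founding director) before Andersen, Brennan and Yilmaz (not a founding director).
Osei and Salazar are each a committee chair, so the next rule applies.
Among Osei and Salazar, alphabetically by surname: Osei before Salazar.
Andersen, Brennan and Yilmaz are each a committee chair, so the next rule applies.
Among Andersen, Brennan and Yilmaz, alphabetically by surname: Andersen before Brennan before Yilmaz.
Order: Dimitriou, Vasquez, Johansson, Tran, Osei, Salazar, Andersen, Brennan, Yilmaz. So position 7.

7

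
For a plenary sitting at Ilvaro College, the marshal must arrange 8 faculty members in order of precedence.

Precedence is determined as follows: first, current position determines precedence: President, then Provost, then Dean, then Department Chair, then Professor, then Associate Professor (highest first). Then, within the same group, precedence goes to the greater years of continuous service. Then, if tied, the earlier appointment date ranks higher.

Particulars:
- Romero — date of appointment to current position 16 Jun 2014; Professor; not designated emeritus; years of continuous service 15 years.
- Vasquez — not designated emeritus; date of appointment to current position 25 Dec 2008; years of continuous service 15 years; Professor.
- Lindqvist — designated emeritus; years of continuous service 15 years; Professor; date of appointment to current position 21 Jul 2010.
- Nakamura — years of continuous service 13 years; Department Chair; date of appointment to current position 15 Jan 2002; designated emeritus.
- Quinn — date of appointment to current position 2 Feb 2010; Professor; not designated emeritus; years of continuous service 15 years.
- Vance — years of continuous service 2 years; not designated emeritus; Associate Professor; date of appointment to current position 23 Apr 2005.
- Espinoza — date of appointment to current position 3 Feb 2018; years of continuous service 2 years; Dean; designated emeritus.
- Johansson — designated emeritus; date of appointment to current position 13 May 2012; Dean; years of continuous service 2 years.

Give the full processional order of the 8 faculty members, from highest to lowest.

By current position: Johansson and Espinoza (Dean); then Nakamura (Department Chair); then Vasquez, Quinn, Lindqvist and Romero (Professor); then Vance (Associate Professor).
Johansson and Espinoza both have years of continuous service 2 years, so the next rule applies.
Among Johansson and Espinoza, by date of appointment to current position (earlier first): Johansson (13 May 2012) before Espinoza (3 Feb 2018).
Vasquez, Quinn, Lindqvist and Romero all have years of continuous service 15 years, so the next rule applies.
Among Vasquez, Quinn, Lindqvist and Romero, by date of appointment to current position (earlier first): Vasquez (25 Dec 2008) before Quinn (2 Feb 2010) before Lindqvist (21 Jul 2010) before Romero (16 Jun 2014).
Full order: Johansson, Espinoza, Nakamura, Vasquez, Quinn, Lindqvist, Romero, Vance.

Johansson, Espinoza, Nakamura, Vasquez, Quinn, Lindqvist, Romero, Vance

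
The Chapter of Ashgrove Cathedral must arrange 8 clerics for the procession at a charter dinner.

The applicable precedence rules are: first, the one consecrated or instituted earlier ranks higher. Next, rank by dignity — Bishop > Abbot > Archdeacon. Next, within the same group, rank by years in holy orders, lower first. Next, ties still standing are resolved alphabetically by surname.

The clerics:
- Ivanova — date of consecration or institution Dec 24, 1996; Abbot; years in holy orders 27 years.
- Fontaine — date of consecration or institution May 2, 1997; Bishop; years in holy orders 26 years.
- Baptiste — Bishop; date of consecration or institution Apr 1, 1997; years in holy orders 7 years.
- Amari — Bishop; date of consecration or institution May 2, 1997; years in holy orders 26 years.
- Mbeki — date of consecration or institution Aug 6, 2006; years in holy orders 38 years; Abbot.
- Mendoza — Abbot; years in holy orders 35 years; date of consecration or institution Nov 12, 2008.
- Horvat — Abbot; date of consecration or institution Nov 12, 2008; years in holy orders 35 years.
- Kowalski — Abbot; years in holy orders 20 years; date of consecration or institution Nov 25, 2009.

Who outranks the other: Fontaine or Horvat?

By date of consecration or institution (earlier first): Ivanova (Dec 24, 1996); then Baptiste (Apr 1, 1997); then Amari and Fontaine (both May 2, 1997); then Mbeki (Aug 6, 2006); then Horvat and Mendoza (both Nov 12, 2008); then Kowalski (Nov 25, 2009).
Amari and Fontaine are each Bishop, so the next rule applies.
Amari and Fontaine both have years in holy orders 26 years, so the next rule applies.
Among Amari and Fontaine, alphabetically by surname: Amari before Fontaine.
Horvat and Mendoza are each Abbot, so the next rule applies.
Horvat and Mendoza both have years in holy orders 35 years, so the next rule applies.
Among Horvat and Mendoza, alphabetically by surname: Horvat before Mendoza.
So Fontaine takes precedence.

Fontaine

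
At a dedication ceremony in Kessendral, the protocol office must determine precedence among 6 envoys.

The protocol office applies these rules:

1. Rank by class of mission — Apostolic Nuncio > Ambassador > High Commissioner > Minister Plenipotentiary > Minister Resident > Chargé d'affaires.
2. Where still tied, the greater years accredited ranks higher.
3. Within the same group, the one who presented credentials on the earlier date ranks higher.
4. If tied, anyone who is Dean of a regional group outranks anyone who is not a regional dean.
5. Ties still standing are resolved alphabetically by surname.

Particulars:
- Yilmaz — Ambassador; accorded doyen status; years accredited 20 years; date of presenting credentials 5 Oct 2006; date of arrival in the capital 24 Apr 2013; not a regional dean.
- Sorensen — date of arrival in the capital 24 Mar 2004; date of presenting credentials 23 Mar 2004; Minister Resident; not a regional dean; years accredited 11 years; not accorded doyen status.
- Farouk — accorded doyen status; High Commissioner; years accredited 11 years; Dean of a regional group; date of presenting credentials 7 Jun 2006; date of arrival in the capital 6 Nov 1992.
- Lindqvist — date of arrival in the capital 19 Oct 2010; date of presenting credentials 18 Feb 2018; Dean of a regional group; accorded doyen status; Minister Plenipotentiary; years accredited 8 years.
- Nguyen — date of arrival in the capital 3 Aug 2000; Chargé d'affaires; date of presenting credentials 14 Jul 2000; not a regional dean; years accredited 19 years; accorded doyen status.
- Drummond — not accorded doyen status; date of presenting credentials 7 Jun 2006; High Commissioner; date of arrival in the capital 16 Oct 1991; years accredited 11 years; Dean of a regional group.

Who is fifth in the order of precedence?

By class of mission: Yilmaz (Ambassador); then Drummond and Farouk (High Commissioner); then Lindqvist (Minister Plenipotentiary); then Sorensen (Minister Resident); then Nguyen (Chargé d'affaires).
Drummond and Farouk both have years accredited 11 years, so the next rule applies.
Drummond and Farouk both have date of presenting credentials 7 Jun 2006, so the next rule applies.
Drummond and Farouk are each Dean of a regional group, so the next rule applies.
Among Drummond and Farouk, alphabetically by surname: Drummond before Farouk.
Order: Yilmaz, Drummond, Farouk, Lindqvist, Sorensen, Nguyen.

Sorensen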